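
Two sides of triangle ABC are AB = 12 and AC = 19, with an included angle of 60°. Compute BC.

When two sides and the included angle are known, the law of cosines gives the third side.
c^2 = a^2 + b^2 - 2ab cos(C) generalizes the Pythagorean theorem to non-right triangles.
Here: BC^2 = 144 + 361 - 456*(1/2) = 277
BC = sqrt(277)

sqrt(277)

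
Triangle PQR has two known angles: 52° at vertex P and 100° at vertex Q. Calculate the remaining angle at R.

angle R = 180 - 52 - 100 = 28 degrees.

28 degrees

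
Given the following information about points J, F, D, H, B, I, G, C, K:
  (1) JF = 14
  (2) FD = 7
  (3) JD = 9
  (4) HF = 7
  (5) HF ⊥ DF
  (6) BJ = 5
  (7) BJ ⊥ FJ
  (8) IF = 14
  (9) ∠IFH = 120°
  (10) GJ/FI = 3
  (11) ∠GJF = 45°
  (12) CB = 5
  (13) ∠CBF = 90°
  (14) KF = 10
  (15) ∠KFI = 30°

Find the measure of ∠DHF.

Step 1: By the law of cosines on triangle HFD: HD² = 7² + 7² − 2·7·7·cos(90°) = 98, so HD = 7·√2.
Step 2: By the inverse law of cosines on triangle DHF: cos(∠DHF) = ((7·√2)² + 7² − 7²) / (2·7·√2·7) = 98/138.59 = 0.7071, so ∠DHF = 45°.

Therefore, the measure of angle ∠DHF = 45°.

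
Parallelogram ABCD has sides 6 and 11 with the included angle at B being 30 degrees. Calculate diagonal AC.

Law of cosines: d^2 = 6^2 + 11^2 - 2(6)(11)cos(30°) = 157 - 66*sqrt(3), so d = sqrt(157 - 66*sqrt(3)).

sqrt(157 - 66*sqrt(3))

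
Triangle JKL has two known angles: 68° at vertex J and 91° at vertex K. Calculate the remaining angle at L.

Let angle L = x. Then 68 + 91 + x = 180.
x = 180 - 159 = 21 degrees.

21 degrees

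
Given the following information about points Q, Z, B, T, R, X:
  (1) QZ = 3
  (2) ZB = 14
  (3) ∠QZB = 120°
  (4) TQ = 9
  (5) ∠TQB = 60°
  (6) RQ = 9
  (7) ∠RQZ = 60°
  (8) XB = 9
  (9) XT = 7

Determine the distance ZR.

Step 1: By the law of cosines on triangle ZQR: ZR² = 3² + 9² − 2·3·9·cos(60°) = 63, so ZR = 3·√7.

Therefore, the length of ZR = 3·√7.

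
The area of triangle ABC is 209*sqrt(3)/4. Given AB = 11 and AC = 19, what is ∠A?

sin(C) = 2 * 209*sqrt(3)/4 / (11 * 19) = sqrt(3)/2, so C = arcsin(sqrt(3)/2) = 60°.
Since sin(180° - C) = sin(C), the obtuse angle 120° gives the same area, so C = 60° or C = 120°.

60° or 120°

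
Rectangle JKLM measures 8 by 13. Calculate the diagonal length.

A rectangle's diagonal splits it into two right triangles, with the diagonal as the hypotenuse.
By the Pythagorean theorem, d^2 = 8^2 + 13^2 = 233.
Therefore d = sqrt(233).

sqrt(233)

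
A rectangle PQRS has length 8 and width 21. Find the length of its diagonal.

Using the Pythagorean theorem:
d² = 8² + 21² = 64 + 441 = 505
d = sqrt(505)

sqrt(505)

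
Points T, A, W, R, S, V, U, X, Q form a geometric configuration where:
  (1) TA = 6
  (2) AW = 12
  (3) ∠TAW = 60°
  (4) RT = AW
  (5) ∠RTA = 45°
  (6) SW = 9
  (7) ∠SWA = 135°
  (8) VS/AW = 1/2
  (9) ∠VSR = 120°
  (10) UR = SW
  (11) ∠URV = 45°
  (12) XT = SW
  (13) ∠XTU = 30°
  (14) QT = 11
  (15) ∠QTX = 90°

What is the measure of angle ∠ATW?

Step 1: By the law of cosines on triangle TAW: TW² = 6² + 12² − 2·6·12·cos(60°) = 108, so TW = 6·√3.
Step 2: By the inverse law of cosines on triangle ATW: cos(∠ATW) = (6² + (6·√3)² − 12²) / (2·6·6·√3) = 0/124.71 = 0, so ∠ATW = 90°.

Therefore, the measure of angle ∠ATW = 90°.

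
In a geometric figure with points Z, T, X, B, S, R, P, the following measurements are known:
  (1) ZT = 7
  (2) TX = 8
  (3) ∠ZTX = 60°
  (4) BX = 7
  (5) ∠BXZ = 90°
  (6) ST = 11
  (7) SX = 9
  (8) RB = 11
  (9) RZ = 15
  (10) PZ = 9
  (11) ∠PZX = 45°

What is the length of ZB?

Step 1: By the law of cosines on triangle ZTX: ZX² = 7² + 8² − 2·7·8·cos(60°) = 57, so ZX = √57.
Step 2: By the law of cosines on triangle ZXB: ZB² = √57² + 7² − 2·√57·7·cos(90°) = 106, so ZB = √106.

Therefore, the length of ZB = √106.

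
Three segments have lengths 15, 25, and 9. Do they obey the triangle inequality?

Check the triangle inequality: 15 + 9 = 24 ≤ 25.
Since the sum of two sides does not exceed the third, no triangle can be formed.

No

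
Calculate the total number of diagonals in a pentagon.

The number of diagonals in an n-gon is n(n - 3)/2.
For n = 5: 5(5 - 3)/2 = 5 × 2 / 2 = 5.

5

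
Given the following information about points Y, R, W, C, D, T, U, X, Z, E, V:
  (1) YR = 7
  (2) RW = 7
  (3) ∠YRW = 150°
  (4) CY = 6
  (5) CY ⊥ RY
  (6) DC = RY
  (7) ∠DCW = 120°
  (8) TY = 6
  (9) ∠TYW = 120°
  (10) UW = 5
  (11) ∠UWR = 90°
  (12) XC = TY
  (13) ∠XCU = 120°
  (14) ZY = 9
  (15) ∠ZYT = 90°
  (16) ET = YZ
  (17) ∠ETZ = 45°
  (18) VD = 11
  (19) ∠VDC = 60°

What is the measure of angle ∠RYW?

Step 1: By the law of cosines on triangle YRW: YW² = 7² + 7² − 2·7·7·cos(150°) = 182.87, so YW ≈ 13.52.
Step 2: By the inverse law of cosines on triangle RYW: cos(∠RYW) = (7² + 13.52² − 7²) / (2·7·13.52) = 182.87/189.32 = 0.9659, so ∠RYW = 15°.

Therefore, the measure of angle ∠RYW = 15°.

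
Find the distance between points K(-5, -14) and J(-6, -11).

d = sqrt((-1)^2 + (3)^2) = sqrt(10)

sqrt(10)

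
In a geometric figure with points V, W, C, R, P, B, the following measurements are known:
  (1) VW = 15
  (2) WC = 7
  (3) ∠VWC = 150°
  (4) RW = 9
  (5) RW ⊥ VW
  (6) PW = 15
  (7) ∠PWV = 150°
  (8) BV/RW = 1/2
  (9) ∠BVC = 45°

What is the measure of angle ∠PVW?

Step 1: By the law of cosines on triangle VWP: VP² = 15² + 15² − 2·15·15·cos(150°) = 839.71, so VP ≈ 28.98.
Step 2: By the inverse law of cosines on triangle PVW: cos(∠PVW) = (28.98² + 15² − 15²) / (2·28.98·15) = 839.71/869.33 = 0.9659, so ∠PVW = 15°.

Therefore, the measure of angle ∠PVW = 15°.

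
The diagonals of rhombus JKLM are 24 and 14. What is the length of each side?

Half-diagonals are 12 and 7. side = sqrt(12^2 + 7^2) = sqrt(193)

sqrt(193)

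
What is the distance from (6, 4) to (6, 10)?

d = sqrt((0)^2 + (6)^2) = sqrt(36) = 6

6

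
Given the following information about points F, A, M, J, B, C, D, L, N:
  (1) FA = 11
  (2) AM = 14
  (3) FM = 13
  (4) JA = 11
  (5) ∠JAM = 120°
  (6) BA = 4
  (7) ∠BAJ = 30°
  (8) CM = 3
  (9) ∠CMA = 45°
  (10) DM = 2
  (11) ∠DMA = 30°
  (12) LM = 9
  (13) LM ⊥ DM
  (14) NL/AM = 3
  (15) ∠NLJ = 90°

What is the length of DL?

Step 1: By the law of cosines on triangle DML: DL² = 2² + 9² − 2·2·9·cos(90°) = 85, so DL = √85.

Therefore, the length of DL = √85.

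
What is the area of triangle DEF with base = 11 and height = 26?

Area = (1/2)(11)(26) = 143

143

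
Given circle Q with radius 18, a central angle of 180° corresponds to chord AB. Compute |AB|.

Chord = 2(18) sin(90°) = 36

36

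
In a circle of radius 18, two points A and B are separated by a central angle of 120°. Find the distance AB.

Drop a perpendicular from the center to the chord, bisecting both the chord and the central angle.
Each half-chord = r sin(θ/2) = 18 sin(60°).
The full chord = 2 × 18 × sin(60°) = 18*sqrt(3).

18*sqrt(3)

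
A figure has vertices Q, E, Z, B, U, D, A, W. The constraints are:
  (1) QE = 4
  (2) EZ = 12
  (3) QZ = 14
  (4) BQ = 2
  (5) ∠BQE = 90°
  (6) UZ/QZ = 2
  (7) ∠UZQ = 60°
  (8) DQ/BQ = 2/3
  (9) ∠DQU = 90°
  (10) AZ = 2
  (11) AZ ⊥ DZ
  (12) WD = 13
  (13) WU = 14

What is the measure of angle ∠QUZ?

From the given relations: UZ = 2·QZ = 2·14 = 28.
Step 1: By the law of cosines on triangle UZQ: UQ² = 28² + 14² − 2·28·14·cos(60°) = 588, so UQ = 14·√3.
Step 2: By the inverse law of cosines on triangle QUZ: cos(∠QUZ) = ((14·√3)² + 28² − 14²) / (2·14·√3·28) = 1176/1357.93 = 0.866, so ∠QUZ = 30°.

Therefore, the measure of angle ∠QUZ = 30°.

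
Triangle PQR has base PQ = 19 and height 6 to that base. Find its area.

Area = (1/2) * base * height
Area = (1/2) * 19 * 6
Area = 57

57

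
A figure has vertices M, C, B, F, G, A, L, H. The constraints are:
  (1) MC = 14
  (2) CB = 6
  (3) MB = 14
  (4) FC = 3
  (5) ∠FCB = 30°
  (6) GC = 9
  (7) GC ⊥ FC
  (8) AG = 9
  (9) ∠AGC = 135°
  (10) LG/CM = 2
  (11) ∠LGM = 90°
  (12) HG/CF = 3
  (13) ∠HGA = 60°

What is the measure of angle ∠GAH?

From the given relations: HG = 3·CF = 3·3 = 9.
Step 1: By the law of cosines on triangle AGH: AH² = 9² + 9² − 2·9·9·cos(60°) = 81, so AH = 9.
Step 2: By the inverse law of cosines on triangle GAH: cos(∠GAH) = (9² + 9² − 9²) / (2·9·9) = 81/162 = 0.5, so ∠GAH = 60°.

Therefore, the measure of angle ∠GAH = 60°.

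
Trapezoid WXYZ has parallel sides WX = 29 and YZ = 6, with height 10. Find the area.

A trapezoid's area equals the midsegment times the height.
The midsegment is (29 + 6) / 2 = 35/2.
Area = 35/2 * 10 = 175.

175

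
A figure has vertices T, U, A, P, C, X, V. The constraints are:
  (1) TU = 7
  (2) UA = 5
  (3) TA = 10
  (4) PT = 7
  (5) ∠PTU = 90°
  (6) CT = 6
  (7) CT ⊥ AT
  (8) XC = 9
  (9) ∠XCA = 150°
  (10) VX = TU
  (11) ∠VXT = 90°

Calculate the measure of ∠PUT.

Step 1: By the law of cosines on triangle UTP: UP² = 7² + 7² − 2·7·7·cos(90°) = 98, so UP = 7·√2.
Step 2: By the inverse law of cosines on triangle PUT: cos(∠PUT) = ((7·√2)² + 7² − 7²) / (2·7·√2·7) = 98/138.59 = 0.7071, so ∠PUT = 45°.

Therefore, the measure of angle ∠PUT = 45°.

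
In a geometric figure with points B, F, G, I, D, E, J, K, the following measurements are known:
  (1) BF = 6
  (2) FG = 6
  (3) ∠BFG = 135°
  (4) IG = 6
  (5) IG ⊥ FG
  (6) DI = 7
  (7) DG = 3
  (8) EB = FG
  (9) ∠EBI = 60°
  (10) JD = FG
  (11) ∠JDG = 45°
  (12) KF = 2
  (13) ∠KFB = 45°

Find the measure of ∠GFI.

Step 1: By the law of cosines on triangle FGI: FI² = 6² + 6² − 2·6·6·cos(90°) = 72, so FI = 6·√2.
Step 2: By the inverse law of cosines on triangle GFI: cos(∠GFI) = (6² + (6·√2)² − 6²) / (2·6·6·√2) = 72/101.82 = 0.7071, so ∠GFI = 45°.

Therefore, the measure of angle ∠GFI = 45°.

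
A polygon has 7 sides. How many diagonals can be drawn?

Each of the 7 vertices connects to 4 non-adjacent vertices via diagonals.
Total connections = 7 × 4 = 28, but each diagonal is counted twice.
Number of diagonals = 28 / 2 = 14.

14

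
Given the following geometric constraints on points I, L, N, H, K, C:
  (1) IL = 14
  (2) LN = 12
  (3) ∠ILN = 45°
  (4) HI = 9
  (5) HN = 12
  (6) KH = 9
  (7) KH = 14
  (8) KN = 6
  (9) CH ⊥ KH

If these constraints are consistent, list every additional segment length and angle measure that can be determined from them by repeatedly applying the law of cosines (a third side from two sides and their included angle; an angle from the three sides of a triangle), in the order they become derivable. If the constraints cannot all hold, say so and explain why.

These constraints are not satisfiable: (6) KH = 9 and (7) KH = 14 assign two different lengths to the same segment. No planar figure meets all of them, so nothing further can be derived.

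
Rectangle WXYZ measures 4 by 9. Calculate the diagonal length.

d = sqrt(4^2 + 9^2) = sqrt(97)

sqrt(97)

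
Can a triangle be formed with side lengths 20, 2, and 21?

Sort the sides: 2, 20, 21.
It suffices to check that the sum of the two smallest exceeds the largest:
2 + 20 = 22 > 21. ✓
Yes, a valid triangle can be formed.

Yes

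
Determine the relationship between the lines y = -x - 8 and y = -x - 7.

Slope of line 1: m1 = -1
Slope of line 2: m2 = -1
Two lines are parallel if and only if they have equal slopes (or both are vertical).
Here m1 = m2 = -1, confirming the lines are parallel.

Parallel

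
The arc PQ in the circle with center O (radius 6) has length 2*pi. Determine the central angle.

θ = 360 × 2*pi / (2π × 6) = 60° (rearranging arc length formula).

60°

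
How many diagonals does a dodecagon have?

The number of diagonals in an n-gon is n(n - 3)/2.
For n = 12: 12(12 - 3)/2 = 12 × 9 / 2 = 54.

54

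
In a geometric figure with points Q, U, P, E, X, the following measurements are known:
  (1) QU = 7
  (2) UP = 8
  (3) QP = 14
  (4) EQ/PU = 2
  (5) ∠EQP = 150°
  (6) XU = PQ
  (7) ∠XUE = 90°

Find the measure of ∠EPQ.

From the given relations: EQ = 2·PU = 2·8 = 16.
Step 1: By the law of cosines on triangle PQE: PE² = 14² + 16² − 2·14·16·cos(150°) = 839.98, so PE ≈ 28.98.
Step 2: By the inverse law of cosines on triangle EPQ: cos(∠EPQ) = (28.98² + 14² − 16²) / (2·28.98·14) = 779.98/811.51 = 0.9611, so ∠EPQ = 16.02°.

Therefore, the measure of angle ∠EPQ = 16.02°.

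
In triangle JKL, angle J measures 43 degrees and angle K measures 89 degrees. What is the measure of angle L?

By the triangle angle sum property, the three interior angles of any triangle add up to 180°.
We know angle J = 43° and angle K = 89°, so their sum is 132°.
Therefore angle L = 180° - 132° = 48°.

48 degrees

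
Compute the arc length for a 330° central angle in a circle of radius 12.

Arc length = 2πr × θ/360
= 2π × 12 × 11/12
= 22*pi

22*pi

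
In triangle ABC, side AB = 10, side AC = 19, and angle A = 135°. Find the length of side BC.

By the law of cosines: BC^2 = AB^2 + AC^2 - 2*AB*AC*cos(A)
BC^2 = 10^2 + 19^2 - 2*10*19*cos(135°)
BC^2 = 100 + 361 - 380*(-sqrt(2)/2)
BC^2 = 190*sqrt(2) + 461
BC = sqrt(190*sqrt(2) + 461)

sqrt(190*sqrt(2) + 461)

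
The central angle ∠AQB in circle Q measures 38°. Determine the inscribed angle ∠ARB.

By the inscribed angle theorem, the inscribed angle is half the central angle.
Inscribed angle = 38° / 2 = 19°

19°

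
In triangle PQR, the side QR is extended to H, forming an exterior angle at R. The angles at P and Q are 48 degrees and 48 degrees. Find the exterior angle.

Exterior angle = 48 + 48 = 96 degrees (exterior angle theorem).

96 degrees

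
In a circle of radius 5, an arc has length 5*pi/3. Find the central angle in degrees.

Arc length L = 2πr × θ/360, so θ = 360L / (2πr).
θ = 360 × 5*pi/3 / (2π × 5)
θ = 60°
θ = 60°

60°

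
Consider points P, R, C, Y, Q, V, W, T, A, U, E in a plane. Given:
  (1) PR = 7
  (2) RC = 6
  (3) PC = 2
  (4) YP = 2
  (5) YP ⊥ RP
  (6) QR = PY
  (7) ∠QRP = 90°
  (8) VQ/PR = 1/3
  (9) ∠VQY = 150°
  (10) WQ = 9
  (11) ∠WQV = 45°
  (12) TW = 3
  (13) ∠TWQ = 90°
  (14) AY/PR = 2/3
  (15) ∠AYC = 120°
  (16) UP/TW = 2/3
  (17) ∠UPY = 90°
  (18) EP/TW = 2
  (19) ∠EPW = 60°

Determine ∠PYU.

From the given relations: UP = 2/3·TW = 2/3·3 = 2.
Step 1: By the law of cosines on triangle YPU: YU² = 2² + 2² − 2·2·2·cos(90°) = 8, so YU = 2·√2.
Step 2: By the inverse law of cosines on triangle PYU: cos(∠PYU) = (2² + (2·√2)² − 2²) / (2·2·2·√2) = 8/11.31 = 0.7071, so ∠PYU = 45°.

Therefore, the measure of angle ∠PYU = 45°.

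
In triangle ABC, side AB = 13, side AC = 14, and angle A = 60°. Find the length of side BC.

Law of cosines: BC^2 = 13^2 + 14^2 - 2(13)(14)cos(60°) = 183, so BC = sqrt(183).

sqrt(183)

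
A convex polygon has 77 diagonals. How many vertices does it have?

Using d = n(n - 3)/2, we solve 77 = n(n - 3)/2.
So n(n - 3) = 154.
Testing n = 14: 14 * 11 = 154 = 154. Correct.
The polygon has 14 sides.

14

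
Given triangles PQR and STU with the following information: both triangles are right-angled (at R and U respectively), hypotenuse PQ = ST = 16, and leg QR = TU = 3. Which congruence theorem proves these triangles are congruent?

The given information matches HL: The hypotenuse and one leg of two right triangles are equal (Hypotenuse-Leg).

HL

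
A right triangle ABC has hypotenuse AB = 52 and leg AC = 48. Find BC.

BC = sqrt(52^2 - 48^2) = sqrt(400) = 20

20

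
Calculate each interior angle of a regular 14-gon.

Each interior angle of a regular n-gon is (n - 2) * 180 / n.
For n = 14: (14 - 2) * 180 / 14 = 2160/14 = 1080/7 degrees.

1080/7 degrees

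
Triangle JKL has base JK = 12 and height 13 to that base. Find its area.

Area = (1/2)(12)(13) = 78

78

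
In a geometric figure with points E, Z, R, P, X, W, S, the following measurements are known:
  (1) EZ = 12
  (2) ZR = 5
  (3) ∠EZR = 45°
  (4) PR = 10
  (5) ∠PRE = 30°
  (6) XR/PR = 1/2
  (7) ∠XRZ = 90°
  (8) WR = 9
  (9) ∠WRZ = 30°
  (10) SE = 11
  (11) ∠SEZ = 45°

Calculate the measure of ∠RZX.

From the given relations: XR = 1/2·PR = 1/2·10 = 5.
Step 1: By the law of cosines on triangle ZRX: ZX² = 5² + 5² − 2·5·5·cos(90°) = 50, so ZX = 5·√2.
Step 2: By the inverse law of cosines on triangle RZX: cos(∠RZX) = (5² + (5·√2)² − 5²) / (2·5·5·√2) = 50/70.71 = 0.7071, so ∠RZX = 45°.

Therefore, the measure of angle ∠RZX = 45°.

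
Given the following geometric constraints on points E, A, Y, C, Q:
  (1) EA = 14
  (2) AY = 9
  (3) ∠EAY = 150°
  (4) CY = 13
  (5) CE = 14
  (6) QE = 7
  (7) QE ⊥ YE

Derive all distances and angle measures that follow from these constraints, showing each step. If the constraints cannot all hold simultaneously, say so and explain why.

The constraints are consistent.

Step 1: From EA = 14, AY = 9, and ∠EAY = 150°, by the law of cosines:
  EY² = EA² + AY² - 2·EA·AY·cos(150°) = 196 + 81 + 218.2 = 495.2
  EY ≈ 22.25

Step 2: From YE = 22.25, EQ = 7, and ∠YEQ = 90°, by the law of cosines:
  YQ² = YE² + EQ² - 2·YE·EQ·cos(90°) = 495.2 + 49 - 0 = 544.2
  YQ ≈ 23.33

Step 3: From EA = 14, EY = 22.25, AY = 9, by the inverse law of cosines:
  cos(∠AEY) = (EA² + EY² - AY²) / (2·EA·EY)
  ∠AEY = 11.67°

Step 4: From EC = 14, EY = 22.25, CY = 13, by the inverse law of cosines:
  cos(∠CEY) = (EC² + EY² - CY²) / (2·EC·EY)
  ∠CEY = 33.06°

Step 5: From YA = 9, YE = 22.25, AE = 14, by the inverse law of cosines:
  cos(∠AYE) = (YA² + YE² - AE²) / (2·YA·YE)
  ∠AYE = 18.33°

Step 6: From YC = 13, YE = 22.25, CE = 14, by the inverse law of cosines:
  cos(∠CYE) = (YC² + YE² - CE²) / (2·YC·YE)
  ∠CYE = 35.98°

Step 7: From CE = 14, CY = 13, EY = 22.25, by the inverse law of cosines:
  cos(∠ECY) = (CE² + CY² - EY²) / (2·CE·CY)
  ∠ECY = 110.97°

Step 8: From YE = 22.25, YQ = 23.33, EQ = 7, by the inverse law of cosines:
  cos(∠EYQ) = (YE² + YQ² - EQ²) / (2·YE·YQ)
  ∠EYQ = 17.46°

Step 9: From QE = 7, QY = 23.33, EY = 22.25, by the inverse law of cosines:
  cos(∠EQY) = (QE² + QY² - EY²) / (2·QE·QY)
  ∠EQY = 72.54°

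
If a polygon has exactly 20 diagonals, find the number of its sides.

Using d = n(n - 3)/2, we solve 20 = n(n - 3)/2.
So n(n - 3) = 40.
Testing n = 8: 8 * 5 = 40 = 40. Correct.
The polygon has 8 sides.

8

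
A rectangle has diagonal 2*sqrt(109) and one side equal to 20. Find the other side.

Using the Pythagorean theorem: d^2 = a^2 + b^2
b^2 = d^2 - a^2
b^2 = 436 - 400
b^2 = 36
b = sqrt(36) = 6

6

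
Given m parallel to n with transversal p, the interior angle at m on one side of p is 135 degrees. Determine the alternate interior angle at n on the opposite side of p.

Alternate interior angles are equal: 135 degrees.

135 degrees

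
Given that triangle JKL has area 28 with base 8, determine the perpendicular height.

Rearranging the area formula Area = (1/2) * base * height:
height = 2 * Area / base = 2 * 28 / 8 = 7.

7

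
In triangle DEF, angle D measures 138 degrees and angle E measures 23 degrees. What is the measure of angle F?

The interior angles sum to 180°: angle F = 180 - 138 - 23 = 19°.
The triangle is obtuse (angles 138°, 23°, 19°).

19 degrees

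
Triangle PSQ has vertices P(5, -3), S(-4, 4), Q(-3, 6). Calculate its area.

Using the Shoelace formula for a triangle:
Area = (1/2)|x0(y1 - y2) + x1(y2 - y0) + x2(y0 - y1)|
Area = (1/2)|5(4 - 6) + -4(6 - -3) + -3(-3 - 4)|
Area = (1/2)|-10 + -36 + 21|
Area = (1/2)|-25|
Area = (1/2)(25)
Area = 25/2

25/2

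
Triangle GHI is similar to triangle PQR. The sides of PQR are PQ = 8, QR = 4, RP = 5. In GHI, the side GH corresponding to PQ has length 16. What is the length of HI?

Since the triangles are similar, the ratio of corresponding sides is constant.
Scale factor k = GH / PQ = 16 / 8 = 2
HI = k * QR = 2 * 4 = 8

8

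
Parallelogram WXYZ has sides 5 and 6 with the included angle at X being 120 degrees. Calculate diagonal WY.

Using the law of cosines:
d^2 = 5^2 + 6^2 - 2(5)(6)cos(120 degrees)
d^2 = 25 + 36 - 60*-1/2
d^2 = 91
d = sqrt(91)

sqrt(91)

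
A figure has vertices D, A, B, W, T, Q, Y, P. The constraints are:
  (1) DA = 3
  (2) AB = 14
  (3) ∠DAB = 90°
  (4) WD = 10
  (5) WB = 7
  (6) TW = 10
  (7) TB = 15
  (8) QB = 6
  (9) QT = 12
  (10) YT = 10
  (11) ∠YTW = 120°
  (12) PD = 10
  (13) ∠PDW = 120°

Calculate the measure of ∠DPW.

Step 1: By the law of cosines on triangle PDW: PW² = 10² + 10² − 2·10·10·cos(120°) = 300, so PW = 10·√3.
Step 2: By the inverse law of cosines on triangle DPW: cos(∠DPW) = (10² + (10·√3)² − 10²) / (2·10·10·√3) = 300/346.41 = 0.866, so ∠DPW = 30°.

Therefore, the measure of angle ∠DPW = 30°.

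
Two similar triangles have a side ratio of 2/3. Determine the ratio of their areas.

The ratio of areas of similar triangles equals the square of the side ratio.
Side ratio = 2:3
Area ratio = (2/3)^2 = 4/9 = 4:9

4:9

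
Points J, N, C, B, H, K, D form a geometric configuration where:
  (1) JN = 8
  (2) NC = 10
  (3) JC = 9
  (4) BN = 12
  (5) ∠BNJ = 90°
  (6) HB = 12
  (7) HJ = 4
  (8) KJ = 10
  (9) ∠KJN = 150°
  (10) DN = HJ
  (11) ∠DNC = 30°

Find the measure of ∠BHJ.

Step 1: By the law of cosines on triangle BNJ: BJ² = 12² + 8² − 2·12·8·cos(90°) = 208, so BJ = 4·√13.
Step 2: By the inverse law of cosines on triangle BHJ: cos(∠BHJ) = (12² + 4² − (4·√13)²) / (2·12·4) = -48/96 = -0.5, so ∠BHJ = 120°.

Therefore, the measure of angle ∠BHJ = 120°.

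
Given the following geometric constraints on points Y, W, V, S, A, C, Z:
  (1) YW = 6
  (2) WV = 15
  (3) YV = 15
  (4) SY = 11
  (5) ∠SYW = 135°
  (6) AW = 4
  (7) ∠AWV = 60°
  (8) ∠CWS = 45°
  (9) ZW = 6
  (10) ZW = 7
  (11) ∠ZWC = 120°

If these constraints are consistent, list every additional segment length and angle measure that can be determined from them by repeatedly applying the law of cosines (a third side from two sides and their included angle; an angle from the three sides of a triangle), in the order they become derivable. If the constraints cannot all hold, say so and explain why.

These constraints are not satisfiable: (9) ZW = 6 and (10) ZW = 7 assign two different lengths to the same segment. No planar figure meets all of them, so nothing further can be derived.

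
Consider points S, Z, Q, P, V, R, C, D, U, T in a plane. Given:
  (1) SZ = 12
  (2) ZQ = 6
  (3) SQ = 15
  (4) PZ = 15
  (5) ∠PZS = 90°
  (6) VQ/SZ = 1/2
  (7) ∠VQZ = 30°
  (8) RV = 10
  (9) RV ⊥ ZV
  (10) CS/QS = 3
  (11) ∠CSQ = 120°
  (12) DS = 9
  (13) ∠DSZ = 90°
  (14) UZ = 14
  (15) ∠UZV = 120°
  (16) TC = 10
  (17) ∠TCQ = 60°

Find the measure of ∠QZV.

From the given relations: VQ = 1/2·SZ = 1/2·12 = 6.
Step 1: By the law of cosines on triangle ZQV: ZV² = 6² + 6² − 2·6·6·cos(30°) = 9.65, so ZV ≈ 3.11.
Step 2: By the inverse law of cosines on triangle QZV: cos(∠QZV) = (6² + 3.11² − 6²) / (2·6·3.11) = 9.65/37.27 = 0.2588, so ∠QZV = 75°.

Therefore, the measure of angle ∠QZV = 75°.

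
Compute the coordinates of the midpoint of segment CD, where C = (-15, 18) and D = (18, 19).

The midpoint is the average of the coordinates:
x: (-15 + 18)/2 = 3/2
y: (18 + 19)/2 = 37/2
Midpoint = (3/2, 37/2)

(3/2, 37/2)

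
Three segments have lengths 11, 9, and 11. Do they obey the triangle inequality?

Sort the sides: 9, 11, 11.
It suffices to check that the sum of the two smallest exceeds the largest:
9 + 11 = 20 > 11. ✓
Yes, a valid triangle can be formed.

Yes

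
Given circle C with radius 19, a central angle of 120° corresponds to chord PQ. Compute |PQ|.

Chord = 2(19) sin(60°) = 19*sqrt(3)

19*sqrt(3)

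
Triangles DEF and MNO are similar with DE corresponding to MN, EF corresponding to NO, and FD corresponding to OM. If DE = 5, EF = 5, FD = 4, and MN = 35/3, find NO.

k = 35/3/5 = 7/3. NO = 7/3 * 5 = 35/3.

35/3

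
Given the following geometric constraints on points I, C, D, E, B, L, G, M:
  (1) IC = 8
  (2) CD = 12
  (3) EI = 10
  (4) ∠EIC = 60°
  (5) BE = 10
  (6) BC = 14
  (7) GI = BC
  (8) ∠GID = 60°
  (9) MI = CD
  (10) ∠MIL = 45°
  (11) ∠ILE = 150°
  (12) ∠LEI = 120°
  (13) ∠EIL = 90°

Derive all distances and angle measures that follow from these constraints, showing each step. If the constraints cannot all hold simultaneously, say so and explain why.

These constraints are not satisfiable: (11), (12) and (13) are the three interior angles of triangle ILE, which must sum to 180°, but 150° + 120° + 90° = 360°. No planar figure meets all of them, so nothing further can be derived.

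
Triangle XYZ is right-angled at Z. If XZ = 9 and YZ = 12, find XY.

XY = sqrt(9^2 + 12^2) = sqrt(225) = 15

15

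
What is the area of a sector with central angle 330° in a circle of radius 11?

Sector area = πr² × θ/360
= π × 11² × 11/12
= π × 121 × 11/12
= 1331*pi/12

1331*pi/12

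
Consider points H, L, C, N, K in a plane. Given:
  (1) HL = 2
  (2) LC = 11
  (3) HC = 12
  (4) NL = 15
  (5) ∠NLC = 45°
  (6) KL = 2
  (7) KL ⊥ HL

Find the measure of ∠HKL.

Step 1: By the law of cosines on triangle KLH: KH² = 2² + 2² − 2·2·2·cos(90°) = 8, so KH = 2·√2.
Step 2: By the inverse law of cosines on triangle HKL: cos(∠HKL) = ((2·√2)² + 2² − 2²) / (2·2·√2·2) = 8/11.31 = 0.7071, so ∠HKL = 45°.

Therefore, the measure of angle ∠HKL = 45°.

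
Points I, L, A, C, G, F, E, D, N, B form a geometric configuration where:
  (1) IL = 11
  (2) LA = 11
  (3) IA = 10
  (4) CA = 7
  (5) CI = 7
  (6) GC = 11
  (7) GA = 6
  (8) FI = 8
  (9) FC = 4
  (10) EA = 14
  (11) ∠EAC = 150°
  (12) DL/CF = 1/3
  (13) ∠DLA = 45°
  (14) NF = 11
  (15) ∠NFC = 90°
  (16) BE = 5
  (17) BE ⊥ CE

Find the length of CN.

Step 1: By the law of cosines on triangle CFN: CN² = 4² + 11² − 2·4·11·cos(90°) = 137, so CN = √137.

Therefore, the length of CN = √137.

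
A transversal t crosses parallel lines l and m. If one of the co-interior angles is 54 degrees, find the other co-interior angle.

Co-interior angles sum to 180: 180 - 54 = 126 degrees.

126 degrees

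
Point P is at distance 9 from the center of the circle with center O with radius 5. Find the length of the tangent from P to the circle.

tangent = √(d² - r²) = √(9² - 5²) = √(81 - 25) = √56 = 2*sqrt(14)

2*sqrt(14)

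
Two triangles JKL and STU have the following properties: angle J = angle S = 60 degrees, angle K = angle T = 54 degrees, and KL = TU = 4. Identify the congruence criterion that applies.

The given information provides:
angle J = angle S = 60 degrees, angle K = angle T = 54 degrees, and KL = TU = 4
This matches the AAS congruence theorem.
Two pairs of corresponding angles and a non-included side are equal (Angle-Angle-Side).

AAS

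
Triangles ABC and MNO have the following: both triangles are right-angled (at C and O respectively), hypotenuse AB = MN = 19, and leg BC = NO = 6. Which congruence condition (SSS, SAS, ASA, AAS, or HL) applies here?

The given information provides:
both triangles are right-angled (at C and O respectively), hypotenuse AB = MN = 19, and leg BC = NO = 6
This matches the HL congruence theorem.
The hypotenuse and one leg of two right triangles are equal (Hypotenuse-Leg).

HL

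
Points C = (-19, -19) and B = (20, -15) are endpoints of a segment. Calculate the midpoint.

The midpoint is the average of the coordinates:
x: (-19 + 20)/2 = 1/2
y: (-19 + -15)/2 = -17
Midpoint = (1/2, -17)

(1/2, -17)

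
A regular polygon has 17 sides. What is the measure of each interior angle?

Each interior angle of a regular n-gon is (n - 2) * 180 / n.
For n = 17: (17 - 2) * 180 / 17 = 2700/17 = 2700/17 degrees.

2700/17 degrees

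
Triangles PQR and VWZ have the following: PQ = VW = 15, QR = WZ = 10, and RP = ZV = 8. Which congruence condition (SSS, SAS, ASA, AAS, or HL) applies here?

The given information provides:
PQ = VW = 15, QR = WZ = 10, and RP = ZV = 8
This matches the SSS congruence theorem.
All three pairs of corresponding sides are equal (Side-Side-Side).

SSS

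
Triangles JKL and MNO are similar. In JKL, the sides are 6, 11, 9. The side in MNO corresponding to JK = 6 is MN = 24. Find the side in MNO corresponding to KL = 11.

k = 24/6 = 4. NO = 4 * 11 = 44.

44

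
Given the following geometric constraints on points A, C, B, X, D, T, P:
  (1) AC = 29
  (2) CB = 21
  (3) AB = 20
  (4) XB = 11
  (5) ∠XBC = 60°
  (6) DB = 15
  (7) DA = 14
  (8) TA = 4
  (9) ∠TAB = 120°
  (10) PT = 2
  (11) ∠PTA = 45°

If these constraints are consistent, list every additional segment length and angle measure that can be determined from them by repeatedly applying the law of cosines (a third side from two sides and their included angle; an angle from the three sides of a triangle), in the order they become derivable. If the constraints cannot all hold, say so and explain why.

The constraints are consistent. Derivable facts, in order:
After 1 step:
- AP ≈ 2.95
- BT = 4·√31
- CX ≈ 18.19
- ∠ABC = 90°
- ∠ABD = 44.36°
- ∠ACB = 43.6°
- ∠ADB = 87.13°
- ∠BAC = 46.4°
- ∠BAD = 48.51°
After 2 steps:
- ∠ABT = 8.95°
- ∠APT = 106.32°
- ∠ATB = 51.05°
- ∠BCX = 31.57°
- ∠BXC = 88.43°
- ∠PAT = 28.68°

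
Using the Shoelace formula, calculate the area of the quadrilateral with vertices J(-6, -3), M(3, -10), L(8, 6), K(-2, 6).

The Shoelace formula works by pairing each vertex with the next (cycling back to the first).
For each pair, compute x_i*y_(i+1) - x_(i+1)*y_i:
  (-6*-10 - 3*-3) = 69
  (3*6 - 8*-10) = 98
  (8*6 - -2*6) = 60
  (-2*-3 - -6*6) = 42
Taking half the absolute value of the total: Area = (1/2)(269) = 269/2.

269/2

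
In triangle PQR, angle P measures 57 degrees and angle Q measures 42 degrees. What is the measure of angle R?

By the triangle angle sum property, the three interior angles of any triangle add up to 180°.
We know angle P = 57° and angle Q = 42°, so their sum is 99°.
Therefore angle R = 180° - 99° = 81°.

81 degrees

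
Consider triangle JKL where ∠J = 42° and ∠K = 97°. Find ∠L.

angle L = 180 - 42 - 97 = 41 degrees.

41 degrees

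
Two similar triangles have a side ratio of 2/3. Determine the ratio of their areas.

Area scales with the square of linear dimensions. If every length is multiplied by 2/3, then the area is multiplied by (2/3)^2 = 4/9.
The area ratio is 4:9.

4:9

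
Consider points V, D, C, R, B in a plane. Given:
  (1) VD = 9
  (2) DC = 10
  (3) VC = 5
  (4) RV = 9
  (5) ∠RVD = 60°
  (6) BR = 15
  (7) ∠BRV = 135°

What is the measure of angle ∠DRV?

Step 1: By the law of cosines on triangle RVD: RD² = 9² + 9² − 2·9·9·cos(60°) = 81, so RD = 9.
Step 2: By the inverse law of cosines on triangle DRV: cos(∠DRV) = (9² + 9² − 9²) / (2·9·9) = 81/162 = 0.5, so ∠DRV = 60°.

Therefore, the measure of angle ∠DRV = 60°.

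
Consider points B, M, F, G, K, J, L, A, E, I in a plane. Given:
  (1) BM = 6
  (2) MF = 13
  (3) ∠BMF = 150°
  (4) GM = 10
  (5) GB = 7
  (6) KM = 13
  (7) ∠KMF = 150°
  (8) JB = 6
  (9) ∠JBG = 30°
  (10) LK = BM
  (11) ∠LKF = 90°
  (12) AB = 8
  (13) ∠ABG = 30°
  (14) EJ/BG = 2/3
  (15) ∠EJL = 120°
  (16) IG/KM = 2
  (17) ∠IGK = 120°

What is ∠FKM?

Step 1: By the law of cosines on triangle KMF: KF² = 13² + 13² − 2·13·13·cos(150°) = 630.72, so KF ≈ 25.11.
Step 2: By the inverse law of cosines on triangle FKM: cos(∠FKM) = (25.11² + 13² − 13²) / (2·25.11·13) = 630.72/652.97 = 0.9659, so ∠FKM = 15°.

Therefore, the measure of angle ∠FKM = 15°.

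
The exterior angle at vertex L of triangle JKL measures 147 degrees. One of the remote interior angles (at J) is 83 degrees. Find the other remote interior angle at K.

By the exterior angle theorem: exterior angle = sum of remote interior angles.
147 = 83 + angle K
angle K = 147 - 83 = 64 degrees

64 degrees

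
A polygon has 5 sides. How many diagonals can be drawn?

The number of diagonals in an n-gon is n(n - 3)/2.
For n = 5: 5(5 - 3)/2 = 5 × 2 / 2 = 5.

5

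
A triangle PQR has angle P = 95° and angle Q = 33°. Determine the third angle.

The interior angles sum to 180°: angle R = 180 - 95 - 33 = 52°.
The triangle is obtuse (angles 95°, 33°, 52°).

52 degrees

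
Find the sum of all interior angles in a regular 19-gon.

The sum of interior angles of an n-sided polygon is (n - 2) * 180.
For n = 19: (19 - 2) * 180 = 17 * 180 = 3060 degrees.

3060 degrees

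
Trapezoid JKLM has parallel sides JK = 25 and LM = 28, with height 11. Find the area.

Area of a trapezoid = (base1 + base2) * height / 2
Area = (25 + 28) * 11 / 2
Area = 53 * 11 / 2
Area = 583 / 2
Area = 583/2

583/2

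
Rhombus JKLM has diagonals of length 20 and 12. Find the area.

Area = (20 * 12) / 2 = 240 / 2 = 120

120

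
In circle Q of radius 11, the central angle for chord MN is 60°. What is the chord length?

Chord length = 2r sin(θ/2)
= 2 × 11 × sin(60°/2)
= 2 × 11 × sin(30°)
= 11

11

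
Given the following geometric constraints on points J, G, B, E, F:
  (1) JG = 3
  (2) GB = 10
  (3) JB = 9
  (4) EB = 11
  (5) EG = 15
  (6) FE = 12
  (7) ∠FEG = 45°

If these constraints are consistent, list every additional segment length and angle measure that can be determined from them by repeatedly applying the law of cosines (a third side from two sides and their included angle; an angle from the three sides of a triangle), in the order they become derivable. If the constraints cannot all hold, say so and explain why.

The constraints are consistent. Derivable facts, in order:
After 1 step:
- GF ≈ 10.7
- ∠BEG = 41.8°
- ∠BGE = 47.16°
- ∠BGJ = 62.18°
- ∠BJG = 100.67°
- ∠EBG = 91.04°
- ∠GBJ = 17.15°
After 2 steps:
- ∠EFG = 82.52°
- ∠EGF = 52.48°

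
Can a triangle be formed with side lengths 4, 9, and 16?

Check the triangle inequality: 4 + 9 = 13 ≤ 16.
Since the sum of two sides does not exceed the third, no triangle can be formed.

No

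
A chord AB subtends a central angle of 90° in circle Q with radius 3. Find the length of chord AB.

Chord length = 2r sin(θ/2)
= 2 × 3 × sin(90°/2)
= 2 × 3 × sin(45°)
= 3*sqrt(2)

3*sqrt(2)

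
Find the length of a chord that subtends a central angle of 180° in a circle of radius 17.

Drop a perpendicular from the center to the chord, bisecting both the chord and the central angle.
Each half-chord = r sin(θ/2) = 17 sin(90°).
The full chord = 2 × 17 × sin(90°) = 34.

34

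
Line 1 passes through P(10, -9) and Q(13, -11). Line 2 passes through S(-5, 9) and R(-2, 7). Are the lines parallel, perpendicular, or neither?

Slope of line 1: m1 = (-11 - -9)/(13 - 10) = -2/3 = -2/3
Slope of line 2: m2 = (7 - 9)/(-2 - -5) = -2/3 = -2/3
m1 = m2, so the lines are parallel.

Parallel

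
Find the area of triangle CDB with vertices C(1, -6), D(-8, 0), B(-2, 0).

The Shoelace formula computes the area from vertex coordinates by summing cross products.
For vertices (1,-6), (-8,0), (-2,0):
Signed sum = 1*0 - -8*-6 + -8*0 - -2*0 + -2*-6 - 1*0
= -48 + 0 + 12 = -36
Area = (1/2)|-36| = 18.

18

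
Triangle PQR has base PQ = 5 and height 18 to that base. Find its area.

A triangle's area is half the area of a rectangle with the same base and height.
Area = (1/2) * 5 * 18 = 45.

45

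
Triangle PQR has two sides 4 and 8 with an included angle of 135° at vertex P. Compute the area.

When two sides and the included angle are known, the area formula is (1/2)ab sin(C).
The height from one side to the opposite vertex is 8 sin(135°) = 4*sqrt(2).
Area = (1/2) * 4 * 4*sqrt(2) = 8*sqrt(2).

8*sqrt(2)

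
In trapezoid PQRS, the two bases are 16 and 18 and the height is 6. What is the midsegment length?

The midsegment (median) of a trapezoid connects the midpoints of the non-parallel sides.
Its length is the average of the two bases: (16 + 18) / 2 = 17.

17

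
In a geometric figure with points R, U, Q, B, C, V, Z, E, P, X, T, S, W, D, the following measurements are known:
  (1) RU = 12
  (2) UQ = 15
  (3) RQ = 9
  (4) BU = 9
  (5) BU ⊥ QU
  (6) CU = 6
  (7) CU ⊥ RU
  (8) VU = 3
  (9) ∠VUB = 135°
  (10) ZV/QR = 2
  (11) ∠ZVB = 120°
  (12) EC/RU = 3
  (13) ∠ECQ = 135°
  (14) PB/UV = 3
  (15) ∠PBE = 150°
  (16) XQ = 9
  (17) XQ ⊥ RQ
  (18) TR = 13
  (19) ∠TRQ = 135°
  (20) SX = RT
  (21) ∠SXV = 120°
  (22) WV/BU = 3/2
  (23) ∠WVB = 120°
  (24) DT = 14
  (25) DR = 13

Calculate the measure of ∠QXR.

Step 1: By the law of cosines on triangle XQR: XR² = 9² + 9² − 2·9·9·cos(90°) = 162, so XR = 9·√2.
Step 2: By the inverse law of cosines on triangle QXR: cos(∠QXR) = (9² + (9·√2)² − 9²) / (2·9·9·√2) = 162/229.1 = 0.7071, so ∠QXR = 45°.

Therefore, the measure of angle ∠QXR = 45°.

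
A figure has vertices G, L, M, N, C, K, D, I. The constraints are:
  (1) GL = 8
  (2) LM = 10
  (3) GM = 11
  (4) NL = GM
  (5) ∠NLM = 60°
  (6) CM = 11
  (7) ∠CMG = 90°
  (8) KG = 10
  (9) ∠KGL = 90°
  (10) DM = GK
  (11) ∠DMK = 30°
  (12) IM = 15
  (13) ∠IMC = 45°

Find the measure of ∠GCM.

Step 1: By the law of cosines on triangle CMG: CG² = 11² + 11² − 2·11·11·cos(90°) = 242, so CG = 11·√2.
Step 2: By the inverse law of cosines on triangle GCM: cos(∠GCM) = ((11·√2)² + 11² − 11²) / (2·11·√2·11) = 242/342.24 = 0.7071, so ∠GCM = 45°.

Therefore, the measure of angle ∠GCM = 45°.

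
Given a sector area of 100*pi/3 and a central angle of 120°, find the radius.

Sector area A = πr² × θ/360, so r² = 360A / (πθ).
r² = 360 × 100*pi/3 / (π × 120)
r² = 100
r = 10

10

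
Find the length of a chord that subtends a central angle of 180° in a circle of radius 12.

Chord length = 2r sin(θ/2)
= 2 × 12 × sin(180°/2)
= 2 × 12 × sin(90°)
= 24

24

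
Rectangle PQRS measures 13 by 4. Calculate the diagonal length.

Using the Pythagorean theorem:
d² = 13² + 4² = 169 + 16 = 185
d = sqrt(185)

sqrt(185)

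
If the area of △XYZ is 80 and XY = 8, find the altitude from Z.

height = 2 * 80 / 8 = 20

20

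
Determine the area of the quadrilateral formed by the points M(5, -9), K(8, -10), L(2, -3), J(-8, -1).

Shoelace: sum of cross terms = 69, Area = (1/2)|69| = 69/2

69/2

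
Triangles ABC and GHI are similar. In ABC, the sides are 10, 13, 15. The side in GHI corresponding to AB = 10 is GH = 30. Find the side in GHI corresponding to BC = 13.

Since the triangles are similar, the ratio of corresponding sides is constant.
Scale factor k = GH / AB = 30 / 10 = 3
HI = k * BC = 3 * 13 = 39

39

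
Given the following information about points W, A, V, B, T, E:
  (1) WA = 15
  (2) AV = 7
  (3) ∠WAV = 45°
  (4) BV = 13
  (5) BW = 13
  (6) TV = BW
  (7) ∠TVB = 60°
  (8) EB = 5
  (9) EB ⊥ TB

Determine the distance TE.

From the given relations: TV = BW = 13.
Step 1: By the law of cosines on triangle BVT: BT² = 13² + 13² − 2·13·13·cos(60°) = 169, so BT = 13.
Step 2: By the law of cosines on triangle TBE: TE² = 13² + 5² − 2·13·5·cos(90°) = 194, so TE = √194.

Therefore, the length of TE = √194.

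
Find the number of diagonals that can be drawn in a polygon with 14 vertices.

Total line segments between 14 vertices = C(14,2) = 91.
Subtract the 14 sides: 91 - 14 = 77 diagonals.

77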